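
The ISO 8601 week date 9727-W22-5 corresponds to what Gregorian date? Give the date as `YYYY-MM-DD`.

ISO week 1 of 9727 is the week containing the first Thursday of 9727.
Week 22, day 5 (Friday) lands on 9727-05-30.

9727-05-30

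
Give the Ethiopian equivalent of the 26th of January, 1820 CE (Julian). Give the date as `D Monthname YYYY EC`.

30 Tir 1812 EC

Julian Day Number of the source date = 2385838.
Converting JDN 2385838 to the Ethiopian calendar gives 30 Tir 1812 EC.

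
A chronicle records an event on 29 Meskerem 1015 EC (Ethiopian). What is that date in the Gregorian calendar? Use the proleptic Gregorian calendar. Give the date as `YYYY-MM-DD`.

Both dates share Julian Day Number 2094612; in the Gregorian calendar that is 2 October 1022 CE.

1022-10-02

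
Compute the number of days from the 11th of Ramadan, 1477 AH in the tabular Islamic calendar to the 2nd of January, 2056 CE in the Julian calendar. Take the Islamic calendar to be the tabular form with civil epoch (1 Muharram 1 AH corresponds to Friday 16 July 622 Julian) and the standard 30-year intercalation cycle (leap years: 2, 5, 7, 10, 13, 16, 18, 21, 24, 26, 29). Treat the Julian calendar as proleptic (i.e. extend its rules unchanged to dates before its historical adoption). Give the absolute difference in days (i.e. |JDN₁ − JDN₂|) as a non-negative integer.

First date → JDN 2471731; second date → JDN 2472013.
The interval is |2471731 − 2472013| = 282 days.

282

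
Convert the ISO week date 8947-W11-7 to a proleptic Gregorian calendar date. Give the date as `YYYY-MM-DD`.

8947-03-19

ISO week 1 of 8947 is the week containing the first Thursday of 8947.
Week 11, day 7 (Sunday) lands on 8947-03-19.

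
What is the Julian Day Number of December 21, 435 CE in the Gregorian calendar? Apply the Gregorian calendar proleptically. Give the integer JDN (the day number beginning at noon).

JDN 2451545 is 1 January 2000 CE (Gregorian); the target day is −571250 days from there, so JDN = 1880295.

1880295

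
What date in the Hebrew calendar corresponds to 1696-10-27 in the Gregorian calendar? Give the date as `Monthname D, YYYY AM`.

Cheshvan 1, 5457 AM

Julian Day Number of the source date = 2340812.
Converting JDN 2340812 to the Hebrew calendar gives 1 Cheshvan 5457 AM.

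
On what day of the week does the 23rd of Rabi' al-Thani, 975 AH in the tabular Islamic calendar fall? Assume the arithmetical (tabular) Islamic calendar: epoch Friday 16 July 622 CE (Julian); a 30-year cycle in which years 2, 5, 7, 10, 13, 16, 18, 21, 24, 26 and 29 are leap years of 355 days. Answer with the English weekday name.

This is JDN 2293704 (6 November 1567 Gregorian).
JDN 2293704 mod 7 = 0, and JDN 0 was a Monday, so this is a Monday.

Monday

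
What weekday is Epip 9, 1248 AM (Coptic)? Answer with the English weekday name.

In the proleptic Gregorian calendar this is 13 July 1532 (JDN 2280805).
2280805 ≡ 2 (mod 7); counting from Monday = 0 gives Wednesday.

Wednesday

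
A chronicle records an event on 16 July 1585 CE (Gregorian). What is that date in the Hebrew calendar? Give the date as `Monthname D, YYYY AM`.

Tammuz 19, 5345 AM

Julian Day Number of the source date = 2300166.
Converting JDN 2300166 to the Hebrew calendar gives 19 Tammuz 5345 AM.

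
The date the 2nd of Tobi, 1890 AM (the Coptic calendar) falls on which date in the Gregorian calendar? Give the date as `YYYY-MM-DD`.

2174-01-11

Julian Day Number of the source date = 2515108.
Converting JDN 2515108 to the Gregorian calendar gives 11 January 2174 CE.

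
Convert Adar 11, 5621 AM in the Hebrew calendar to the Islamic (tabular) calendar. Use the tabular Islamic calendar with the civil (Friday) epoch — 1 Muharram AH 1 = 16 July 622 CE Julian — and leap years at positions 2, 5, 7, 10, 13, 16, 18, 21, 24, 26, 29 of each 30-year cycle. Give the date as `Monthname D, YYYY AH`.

Sha'ban 10, 1277 AH

Julian Day Number of the source date = 2400828.
Converting JDN 2400828 to the tabular Islamic calendar gives 10 Sha'ban 1277 AH.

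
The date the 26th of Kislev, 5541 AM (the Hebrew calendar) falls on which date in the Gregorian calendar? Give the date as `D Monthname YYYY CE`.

Both dates share Julian Day Number 2371550; in the Gregorian calendar that is 24 December 1780 CE.

24 December 1780 CE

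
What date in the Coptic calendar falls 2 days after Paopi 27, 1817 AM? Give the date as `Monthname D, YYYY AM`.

Paopi 29, 1817 AM

JDN of Paopi 27, 1817 AM = 2488380.
2488380 + 2 = 2488382.
JDN 2488382 in the Coptic calendar is Paopi 29, 1817 AM.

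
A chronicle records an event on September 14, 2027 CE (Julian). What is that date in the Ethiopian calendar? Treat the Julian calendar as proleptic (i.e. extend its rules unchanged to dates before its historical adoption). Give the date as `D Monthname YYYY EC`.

Both dates share Julian Day Number 2461676; in the Ethiopian calendar that is 16 Meskerem 2020 EC.

16 Meskerem 2020 EC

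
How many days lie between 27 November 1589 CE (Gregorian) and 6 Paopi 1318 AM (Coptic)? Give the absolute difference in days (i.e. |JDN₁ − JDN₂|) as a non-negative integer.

4338

JDN of the first date = 2301761.
JDN of the second date = 2306099.
|2306099 − 2301761| = 4338.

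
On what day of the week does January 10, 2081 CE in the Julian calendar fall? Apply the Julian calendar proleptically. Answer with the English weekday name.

Equivalently 23 January 2081 Gregorian, JDN 2481153.
2481153 ≡ 3 (mod 7); counting from Monday = 0 gives Thursday.

Thursday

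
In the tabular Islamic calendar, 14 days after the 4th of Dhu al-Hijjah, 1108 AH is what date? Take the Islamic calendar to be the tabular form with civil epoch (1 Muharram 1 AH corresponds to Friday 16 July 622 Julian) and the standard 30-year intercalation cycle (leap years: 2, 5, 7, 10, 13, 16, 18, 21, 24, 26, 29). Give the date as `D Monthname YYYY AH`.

Counting 14 days forward from JDN 2341052 reaches JDN 2341066, which is 18 Dhu al-Hijjah 1108 AH.

18 Dhu al-Hijjah 1108 AH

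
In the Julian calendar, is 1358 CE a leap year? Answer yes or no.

1358 mod 4 = 2, so it is a common year in the Julian calendar.

no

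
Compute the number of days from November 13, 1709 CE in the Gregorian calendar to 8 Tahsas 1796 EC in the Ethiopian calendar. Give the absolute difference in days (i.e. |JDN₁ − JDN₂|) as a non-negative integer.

34366

First date → JDN 2345576; second date → JDN 2379942.
The interval is |2345576 − 2379942| = 34366 days.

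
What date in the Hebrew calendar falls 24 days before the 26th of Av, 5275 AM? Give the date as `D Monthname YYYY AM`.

The starting date is JDN 2274630; 2274630 − 24 = 2274606.
JDN 2274606 corresponds to 2 Av 5275 AM.

2 Av 5275 AM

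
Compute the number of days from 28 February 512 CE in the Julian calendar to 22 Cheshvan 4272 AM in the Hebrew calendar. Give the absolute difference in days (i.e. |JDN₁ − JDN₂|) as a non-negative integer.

First date → JDN 1908124; second date → JDN 1908004.
The interval is |1908124 − 1908004| = 120 days.

120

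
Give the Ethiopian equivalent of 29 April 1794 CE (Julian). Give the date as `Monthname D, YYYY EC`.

The source date corresponds to 10 May 1794 in the Gregorian calendar (JDN 2376435).
That day falls on 4 Ginbot 1786 EC in the Ethiopian calendar.

Ginbot 4, 1786 EC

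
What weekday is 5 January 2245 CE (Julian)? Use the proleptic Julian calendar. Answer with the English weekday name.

Equivalently 20 January 2245 Gregorian, JDN 2541049.
Since JDN mod 7 = 0 (0 = Monday), the day is Monday.

Monday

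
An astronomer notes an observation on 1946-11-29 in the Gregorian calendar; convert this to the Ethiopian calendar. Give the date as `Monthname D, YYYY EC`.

Hidar 20, 1939 EC

Both dates share Julian Day Number 2432154; in the Ethiopian calendar that is 20 Hidar 1939 EC.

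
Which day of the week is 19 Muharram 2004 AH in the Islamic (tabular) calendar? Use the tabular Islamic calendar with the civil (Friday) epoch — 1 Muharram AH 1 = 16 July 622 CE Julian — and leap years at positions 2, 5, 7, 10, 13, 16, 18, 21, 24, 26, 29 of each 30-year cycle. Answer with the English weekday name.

Friday

Equivalently 13 December 2565 Gregorian, JDN 2658254.
2658254 ≡ 4 (mod 7); counting from Monday = 0 gives Friday.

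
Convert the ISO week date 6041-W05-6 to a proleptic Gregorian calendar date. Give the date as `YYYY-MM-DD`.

6041-02-02

ISO week 1 of 6041 is the week containing the first Thursday of 6041.
Week 5, day 6 (Saturday) lands on 6041-02-02.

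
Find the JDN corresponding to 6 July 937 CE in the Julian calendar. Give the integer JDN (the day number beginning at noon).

In the proleptic Gregorian calendar the same day is 11 July 937.
JDN 2299161 is 15 October 1582 CE (Gregorian); the target day is −235677 days from there, so JDN = 2063484.

2063484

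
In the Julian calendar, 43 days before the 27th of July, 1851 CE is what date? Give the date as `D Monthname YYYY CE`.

14 June 1851 CE

Counting 43 days back from JDN 2397343 reaches JDN 2397300, which is 14 June 1851 CE.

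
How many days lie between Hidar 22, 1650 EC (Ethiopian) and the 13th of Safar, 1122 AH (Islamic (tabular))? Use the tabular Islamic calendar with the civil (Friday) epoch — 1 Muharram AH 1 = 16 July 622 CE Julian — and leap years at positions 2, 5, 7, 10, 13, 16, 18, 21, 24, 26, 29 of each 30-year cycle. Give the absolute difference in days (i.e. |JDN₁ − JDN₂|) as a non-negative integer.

19128

First date → JDN 2326599; second date → JDN 2345727.
The interval is |2326599 − 2345727| = 19128 days.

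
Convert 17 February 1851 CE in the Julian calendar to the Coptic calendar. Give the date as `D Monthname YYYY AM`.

The source date corresponds to 1 March 1851 in the Gregorian calendar (JDN 2397183).
That day falls on 23 Meshir 1567 AM in the Coptic calendar.

23 Meshir 1567 AM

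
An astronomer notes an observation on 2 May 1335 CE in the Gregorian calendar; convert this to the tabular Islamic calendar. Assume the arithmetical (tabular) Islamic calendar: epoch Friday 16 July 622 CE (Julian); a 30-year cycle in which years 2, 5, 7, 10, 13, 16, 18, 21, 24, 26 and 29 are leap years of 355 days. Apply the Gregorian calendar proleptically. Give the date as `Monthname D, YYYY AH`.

Julian Day Number of the source date = 2208780.
Converting JDN 2208780 to the tabular Islamic calendar gives 29 Sha'ban 735 AH.

Sha'ban 29, 735 AH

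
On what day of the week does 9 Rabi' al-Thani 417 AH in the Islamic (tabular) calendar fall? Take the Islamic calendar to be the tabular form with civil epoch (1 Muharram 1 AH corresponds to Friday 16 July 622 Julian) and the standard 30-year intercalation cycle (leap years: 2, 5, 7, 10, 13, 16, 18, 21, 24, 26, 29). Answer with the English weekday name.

Monday

Equivalently 5 June 1026 Gregorian, JDN 2095954.
Since JDN mod 7 = 0 (0 = Monday), the day is Monday.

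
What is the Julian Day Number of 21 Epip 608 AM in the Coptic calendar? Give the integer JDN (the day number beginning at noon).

2047057

Equivalently 19 July 892 (proleptic Gregorian).
JDN 2299161 is 15 October 1582 CE (Gregorian); the target day is −252104 days from there, so JDN = 2047057.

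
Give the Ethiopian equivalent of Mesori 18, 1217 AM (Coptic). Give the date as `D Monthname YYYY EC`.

Both dates share Julian Day Number 2269521; in the Ethiopian calendar that is 18 Nehase 1493 EC.

18 Nehase 1493 EC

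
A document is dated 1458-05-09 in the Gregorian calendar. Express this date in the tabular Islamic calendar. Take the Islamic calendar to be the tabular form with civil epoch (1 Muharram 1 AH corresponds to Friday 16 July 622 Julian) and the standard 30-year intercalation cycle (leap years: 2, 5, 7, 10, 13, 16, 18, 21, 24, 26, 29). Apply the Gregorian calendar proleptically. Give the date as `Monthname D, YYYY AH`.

Both dates share Julian Day Number 2253712; in the tabular Islamic calendar that is 15 Jumada al-Thani 862 AH.

Jumada al-Thani 15, 862 AH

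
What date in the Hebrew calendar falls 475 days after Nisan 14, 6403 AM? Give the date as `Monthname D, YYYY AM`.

Av 16, 6404 AM

Counting 475 days forward from JDN 2686509 reaches JDN 2686984, which is Av 16, 6404 AM.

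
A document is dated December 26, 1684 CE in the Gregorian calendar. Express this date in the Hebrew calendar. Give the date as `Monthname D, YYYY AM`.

Julian Day Number of the source date = 2336489.
Converting JDN 2336489 to the Hebrew calendar gives 19 Tevet 5445 AM.

Tevet 19, 5445 AM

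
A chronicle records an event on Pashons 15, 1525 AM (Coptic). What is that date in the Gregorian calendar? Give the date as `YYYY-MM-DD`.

Both dates share Julian Day Number 2381925; in the Gregorian calendar that is 22 May 1809 CE.

1809-05-22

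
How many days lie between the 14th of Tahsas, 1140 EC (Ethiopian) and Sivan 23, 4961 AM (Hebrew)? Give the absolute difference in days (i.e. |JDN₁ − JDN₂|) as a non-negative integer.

19527

JDN of the first date = 2140344.
JDN of the second date = 2159871.
|2159871 − 2140344| = 19527.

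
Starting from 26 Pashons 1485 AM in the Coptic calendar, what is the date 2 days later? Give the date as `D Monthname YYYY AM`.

28 Pashons 1485 AM

JDN of 26 Pashons 1485 AM = 2367326.
2367326 + 2 = 2367328.
JDN 2367328 in the Coptic calendar is 28 Pashons 1485 AM.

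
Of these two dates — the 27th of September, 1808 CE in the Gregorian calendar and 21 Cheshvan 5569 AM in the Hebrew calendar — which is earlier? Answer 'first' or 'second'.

first

First date → JDN 2381688; second date → JDN 2381733.
JDN 2381688 < JDN 2381733, so the first date is earlier.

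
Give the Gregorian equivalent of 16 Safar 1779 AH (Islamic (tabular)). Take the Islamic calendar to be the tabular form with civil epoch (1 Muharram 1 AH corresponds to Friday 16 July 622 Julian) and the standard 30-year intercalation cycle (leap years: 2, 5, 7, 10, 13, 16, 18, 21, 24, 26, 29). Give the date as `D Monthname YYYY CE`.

23 September 2347 CE

Both dates share Julian Day Number 2578549; in the Gregorian calendar that is 23 September 2347 CE.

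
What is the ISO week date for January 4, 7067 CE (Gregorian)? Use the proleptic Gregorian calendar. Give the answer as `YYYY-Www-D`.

7067-W01-5

The weekday is Friday (ISO weekday 5).
That Friday belongs to ISO week 1 of ISO year 7067.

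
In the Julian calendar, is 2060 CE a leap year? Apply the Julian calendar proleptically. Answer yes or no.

2060 mod 4 = 0, so it is a leap year in the Julian calendar.

yes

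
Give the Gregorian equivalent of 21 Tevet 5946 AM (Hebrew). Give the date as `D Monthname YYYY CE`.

Both dates share Julian Day Number 2519492; in the Gregorian calendar that is 12 January 2186 CE.

12 January 2186 CE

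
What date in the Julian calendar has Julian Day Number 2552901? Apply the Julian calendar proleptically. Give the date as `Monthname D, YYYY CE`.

JDN 2552901 is 3 July 2277 in the Gregorian calendar.
In the Julian calendar that day is June 18, 2277 CE.

June 18, 2277 CE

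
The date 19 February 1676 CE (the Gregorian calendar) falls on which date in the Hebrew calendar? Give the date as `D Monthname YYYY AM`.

5 Adar 5436 AM

Both dates share Julian Day Number 2333256; in the Hebrew calendar that is 5 Adar 5436 AM.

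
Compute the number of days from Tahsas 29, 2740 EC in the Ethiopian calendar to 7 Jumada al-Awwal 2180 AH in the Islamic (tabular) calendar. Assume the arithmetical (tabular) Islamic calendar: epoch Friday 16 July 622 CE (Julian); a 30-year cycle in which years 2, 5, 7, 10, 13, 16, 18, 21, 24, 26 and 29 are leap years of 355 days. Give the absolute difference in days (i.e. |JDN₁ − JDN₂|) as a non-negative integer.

4030

First date → JDN 2724759; second date → JDN 2720729.
The interval is |2724759 − 2720729| = 4030 days.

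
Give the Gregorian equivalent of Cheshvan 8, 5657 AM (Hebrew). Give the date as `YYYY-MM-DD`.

1896-10-15

Both dates share Julian Day Number 2413848; in the Gregorian calendar that is 15 October 1896 CE.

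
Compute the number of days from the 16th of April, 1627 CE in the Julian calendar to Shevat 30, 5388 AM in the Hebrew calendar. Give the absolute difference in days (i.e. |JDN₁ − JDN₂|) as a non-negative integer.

284

First date → JDN 2315425; second date → JDN 2315709.
The interval is |2315425 − 2315709| = 284 days.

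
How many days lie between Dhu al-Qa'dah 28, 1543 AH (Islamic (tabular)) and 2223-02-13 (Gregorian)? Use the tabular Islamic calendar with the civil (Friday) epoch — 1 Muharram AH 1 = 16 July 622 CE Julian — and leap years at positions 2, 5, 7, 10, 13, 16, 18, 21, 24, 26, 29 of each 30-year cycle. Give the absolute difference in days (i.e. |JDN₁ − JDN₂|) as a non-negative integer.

First date → JDN 2495195; second date → JDN 2533037.
The interval is |2495195 − 2533037| = 37842 days.

37842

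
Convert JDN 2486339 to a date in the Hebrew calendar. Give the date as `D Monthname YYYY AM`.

2 Nisan 5855 AM

JDN 2486339 is 6 April 2095 in the Gregorian calendar.
In the Hebrew calendar that day is 2 Nisan 5855 AM.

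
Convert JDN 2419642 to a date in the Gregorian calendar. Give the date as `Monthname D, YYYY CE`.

JDN 2451545 is 1 Jan 2000; 2419642 is −31903 days from there.

August 27, 1912 CE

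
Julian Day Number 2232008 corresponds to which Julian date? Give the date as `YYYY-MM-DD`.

1398-11-27

The proleptic Gregorian equivalent of JDN 2232008 is 5 December 1398.
In the Julian calendar that day is 1398-11-27.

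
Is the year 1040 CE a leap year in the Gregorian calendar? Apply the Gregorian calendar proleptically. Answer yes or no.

yes

1040 is divisible by 4 and not by 100, so it is a leap year.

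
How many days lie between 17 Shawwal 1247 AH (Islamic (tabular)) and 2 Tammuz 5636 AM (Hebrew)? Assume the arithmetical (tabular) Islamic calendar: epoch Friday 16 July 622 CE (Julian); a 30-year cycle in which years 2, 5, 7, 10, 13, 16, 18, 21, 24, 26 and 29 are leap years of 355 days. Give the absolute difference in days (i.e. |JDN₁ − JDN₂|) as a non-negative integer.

JDN of the first date = 2390263.
JDN of the second date = 2406430.
|2406430 − 2390263| = 16167.

16167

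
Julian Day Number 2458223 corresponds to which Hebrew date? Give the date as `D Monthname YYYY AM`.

29 Nisan 5778 AM

JDN 2458223 is 14 April 2018 in the Gregorian calendar.
In the Hebrew calendar that day is 29 Nisan 5778 AM.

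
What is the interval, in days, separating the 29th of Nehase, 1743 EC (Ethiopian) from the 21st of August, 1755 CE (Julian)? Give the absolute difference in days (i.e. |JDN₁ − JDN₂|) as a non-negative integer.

JDN of the first date = 2360844.
JDN of the second date = 2362304.
|2362304 − 2360844| = 1460.

1460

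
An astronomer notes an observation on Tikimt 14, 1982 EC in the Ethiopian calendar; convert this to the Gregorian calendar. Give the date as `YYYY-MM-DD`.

Both dates share Julian Day Number 2447824; in the Gregorian calendar that is 24 October 1989 CE.

1989-10-24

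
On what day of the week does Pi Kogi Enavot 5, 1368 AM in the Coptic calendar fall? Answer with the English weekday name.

Saturday

This is JDN 2324691 (7 September 1652 Gregorian).
2324691 ≡ 5 (mod 7); counting from Monday = 0 gives Saturday.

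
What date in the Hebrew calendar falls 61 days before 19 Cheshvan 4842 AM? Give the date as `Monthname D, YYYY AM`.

Counting 61 days back from JDN 2116190 reaches JDN 2116129, which is Elul 17, 4841 AM.

Elul 17, 4841 AM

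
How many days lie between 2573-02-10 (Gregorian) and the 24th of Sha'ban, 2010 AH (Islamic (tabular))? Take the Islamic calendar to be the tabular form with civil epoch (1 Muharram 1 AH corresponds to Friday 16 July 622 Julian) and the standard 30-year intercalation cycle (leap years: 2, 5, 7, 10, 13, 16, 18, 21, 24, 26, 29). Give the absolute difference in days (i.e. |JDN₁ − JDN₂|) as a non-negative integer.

277

JDN of the first date = 2660870.
JDN of the second date = 2660593.
|2660593 − 2660870| = 277.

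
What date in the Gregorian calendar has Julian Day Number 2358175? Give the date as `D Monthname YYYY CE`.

Counting from JDN 2299161 = 15 Oct 1582 gives an offset of 59014 days.

12 May 1744 CE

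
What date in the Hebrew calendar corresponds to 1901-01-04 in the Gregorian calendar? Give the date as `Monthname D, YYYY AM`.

Tevet 13, 5661 AM

Julian Day Number of the source date = 2415389.
Converting JDN 2415389 to the Hebrew calendar gives 13 Tevet 5661 AM.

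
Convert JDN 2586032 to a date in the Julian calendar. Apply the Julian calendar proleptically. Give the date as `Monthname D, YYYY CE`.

March 3, 2368 CE

The Gregorian equivalent of JDN 2586032 is 19 March 2368.
In the Julian calendar that day is March 3, 2368 CE.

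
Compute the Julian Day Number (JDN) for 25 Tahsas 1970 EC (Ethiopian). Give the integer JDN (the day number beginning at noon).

In the Gregorian calendar the same day is 3 January 1978.
JDN 2400001 is 17 November 1858 CE (Gregorian), MJD 0; the target day is +43511 days from there, so JDN = 2443512.

2443512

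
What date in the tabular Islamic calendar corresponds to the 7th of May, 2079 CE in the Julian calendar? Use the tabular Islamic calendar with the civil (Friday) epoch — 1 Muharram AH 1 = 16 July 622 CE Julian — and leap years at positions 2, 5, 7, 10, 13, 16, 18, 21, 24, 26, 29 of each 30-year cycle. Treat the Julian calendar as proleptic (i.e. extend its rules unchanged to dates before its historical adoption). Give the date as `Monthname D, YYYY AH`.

Rajab 19, 1502 AH

The source date corresponds to 20 May 2079 in the Gregorian calendar (JDN 2480539).
That day falls on 19 Rajab 1502 AH in the tabular Islamic calendar.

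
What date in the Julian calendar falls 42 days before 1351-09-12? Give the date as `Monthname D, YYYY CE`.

Counting 42 days back from JDN 2214765 reaches JDN 2214723, which is August 1, 1351 CE.

August 1, 1351 CE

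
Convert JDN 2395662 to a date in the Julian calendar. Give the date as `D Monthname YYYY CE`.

19 December 1846 CE

JDN 2395662 is 31 December 1846 in the Gregorian calendar.
In the Julian calendar that day is 19 December 1846 CE.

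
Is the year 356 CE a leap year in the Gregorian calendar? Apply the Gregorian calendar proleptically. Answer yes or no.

356 is divisible by 4 and not by 100, so it is a leap year.

yes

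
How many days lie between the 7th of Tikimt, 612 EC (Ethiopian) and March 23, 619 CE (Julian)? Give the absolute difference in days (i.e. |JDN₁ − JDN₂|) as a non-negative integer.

196

JDN of the first date = 1947425.
JDN of the second date = 1947229.
|1947229 − 1947425| = 196.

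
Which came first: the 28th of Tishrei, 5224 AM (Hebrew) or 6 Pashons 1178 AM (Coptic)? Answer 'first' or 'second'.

Converting both to JDN: 2255703 vs 2255174; the smaller is the second.

second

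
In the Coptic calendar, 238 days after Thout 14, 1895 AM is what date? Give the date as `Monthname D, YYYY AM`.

The starting date is JDN 2516826; 2516826 + 238 = 2517064.
JDN 2517064 corresponds to Pashons 12, 1895 AM.

Pashons 12, 1895 AM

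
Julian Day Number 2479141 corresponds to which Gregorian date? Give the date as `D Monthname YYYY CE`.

22 July 2075 CE

Counting from JDN 2299161 = 15 Oct 1582 gives an offset of 179980 days.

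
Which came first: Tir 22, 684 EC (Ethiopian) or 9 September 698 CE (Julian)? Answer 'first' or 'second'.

first

The two dates have Julian Day Numbers 1973828 and 1976254 respectively.
Since 1973828 < 1976254, the first date comes first.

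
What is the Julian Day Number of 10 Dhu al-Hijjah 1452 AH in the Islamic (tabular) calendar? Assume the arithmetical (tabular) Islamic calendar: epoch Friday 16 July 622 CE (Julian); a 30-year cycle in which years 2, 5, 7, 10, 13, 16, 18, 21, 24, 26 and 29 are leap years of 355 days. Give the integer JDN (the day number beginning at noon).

Equivalently 3 April 2031 (Gregorian).
JDN 2299161 is 15 October 1582 CE (Gregorian); the target day is +163799 days from there, so JDN = 2462960.

2462960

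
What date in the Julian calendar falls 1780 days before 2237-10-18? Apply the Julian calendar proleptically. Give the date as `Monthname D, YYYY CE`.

JDN of 2237-10-18 = 2538413.
2538413 − 1780 = 2536633.
JDN 2536633 in the Julian calendar is December 3, 2232 CE.

December 3, 2232 CE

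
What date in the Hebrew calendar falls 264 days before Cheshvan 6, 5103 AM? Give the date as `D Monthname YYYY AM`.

Counting 264 days back from JDN 2211503 reaches JDN 2211239, which is 8 Shevat 5102 AM.

8 Shevat 5102 AM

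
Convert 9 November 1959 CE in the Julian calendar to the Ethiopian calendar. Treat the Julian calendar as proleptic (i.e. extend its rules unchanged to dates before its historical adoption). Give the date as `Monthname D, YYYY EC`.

Hidar 12, 1952 EC

The source date corresponds to 22 November 1959 in the Gregorian calendar (JDN 2436895).
That day falls on 12 Hidar 1952 EC in the Ethiopian calendar.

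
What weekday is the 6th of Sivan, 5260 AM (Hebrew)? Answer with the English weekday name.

Equivalently 14 May 1500 Gregorian, JDN 2269057.
Since JDN mod 7 = 0 (0 = Monday), the day is Monday.

Monday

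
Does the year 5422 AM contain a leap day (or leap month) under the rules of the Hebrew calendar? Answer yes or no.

Hebrew year 5422 is year 7 of its 19-year Metonic cycle; leap years are at positions 3, 6, 8, 11, 14, 17, 19, so it is a common year (12 months).

no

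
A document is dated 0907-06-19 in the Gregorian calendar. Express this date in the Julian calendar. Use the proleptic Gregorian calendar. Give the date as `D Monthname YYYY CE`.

14 June 907 CE

For dates in this range the Gregorian date is 5 days ahead of the Julian.
19 June 907 Gregorian − 5 days → 14 June 907 Julian.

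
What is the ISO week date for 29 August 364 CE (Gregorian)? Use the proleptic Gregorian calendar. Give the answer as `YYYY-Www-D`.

0364-W35-6

The weekday is Saturday (ISO weekday 6).
That Saturday belongs to ISO week 35 of ISO year 364.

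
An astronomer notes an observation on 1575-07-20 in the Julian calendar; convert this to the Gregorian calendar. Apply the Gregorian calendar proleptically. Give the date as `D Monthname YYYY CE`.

At this point the Julian calendar is 10 days behind the Gregorian.
20 July 1575 Julian + 10 days → 30 July 1575 Gregorian.

30 July 1575 CE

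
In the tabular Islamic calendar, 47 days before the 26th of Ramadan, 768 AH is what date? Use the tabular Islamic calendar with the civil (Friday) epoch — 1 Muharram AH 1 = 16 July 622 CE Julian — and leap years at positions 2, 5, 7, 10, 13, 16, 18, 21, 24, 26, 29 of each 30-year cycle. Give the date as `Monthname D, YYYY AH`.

The starting date is JDN 2220500; 2220500 − 47 = 2220453.
JDN 2220453 corresponds to Sha'ban 8, 768 AH.

Sha'ban 8, 768 AH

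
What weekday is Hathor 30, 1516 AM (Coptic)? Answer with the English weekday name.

This is JDN 2378473 (8 December 1799 Gregorian).
Since JDN mod 7 = 6 (0 = Monday), the day is Sunday.

Sunday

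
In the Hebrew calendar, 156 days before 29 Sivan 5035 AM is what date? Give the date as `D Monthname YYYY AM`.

JDN of 29 Sivan 5035 AM = 2186927.
2186927 − 156 = 2186771.
JDN 2186771 in the Hebrew calendar is 21 Shevat 5035 AM.

21 Shevat 5035 AM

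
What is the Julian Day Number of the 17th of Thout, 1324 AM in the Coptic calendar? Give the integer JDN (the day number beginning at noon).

In the Gregorian calendar the same day is 25 September 1607.
JDN 2400001 is 17 November 1858 CE (Gregorian), MJD 0; the target day is −91729 days from there, so JDN = 2308272.

2308272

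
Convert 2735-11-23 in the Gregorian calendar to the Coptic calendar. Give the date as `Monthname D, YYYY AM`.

Hathor 7, 2452 AM

Both dates share Julian Day Number 2720324; in the Coptic calendar that is 7 Hathor 2452 AM.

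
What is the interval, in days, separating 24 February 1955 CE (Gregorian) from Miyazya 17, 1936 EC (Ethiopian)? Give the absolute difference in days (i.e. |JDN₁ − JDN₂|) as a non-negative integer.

3957

JDN of the first date = 2435163.
JDN of the second date = 2431206.
|2431206 − 2435163| = 3957.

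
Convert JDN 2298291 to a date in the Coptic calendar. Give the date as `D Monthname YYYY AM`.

23 Pashons 1296 AM

The proleptic Gregorian equivalent of JDN 2298291 is 28 May 1580.
In the Coptic calendar that day is 23 Pashons 1296 AM.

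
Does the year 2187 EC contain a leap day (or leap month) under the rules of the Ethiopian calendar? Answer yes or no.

yes

2187 mod 4 = 3; in the Ethiopian calendar a year is leap when year mod 4 = 3, so it is a leap year.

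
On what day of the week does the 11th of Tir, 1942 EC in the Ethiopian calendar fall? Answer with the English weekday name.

In the Gregorian calendar this is 19 January 1950 (JDN 2433301).
Since JDN mod 7 = 3 (0 = Monday), the day is Thursday.

Thursday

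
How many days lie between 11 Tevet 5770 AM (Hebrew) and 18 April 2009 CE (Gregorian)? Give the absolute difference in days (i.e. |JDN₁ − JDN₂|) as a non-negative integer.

254

JDN of the first date = 2455194.
JDN of the second date = 2454940.
|2454940 − 2455194| = 254.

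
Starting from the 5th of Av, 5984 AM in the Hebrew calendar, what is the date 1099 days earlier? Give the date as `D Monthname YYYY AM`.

27 Tammuz 5981 AM

JDN of the 5th of Av, 5984 AM = 2533561.
2533561 − 1099 = 2532462.
JDN 2532462 in the Hebrew calendar is 27 Tammuz 5981 AM.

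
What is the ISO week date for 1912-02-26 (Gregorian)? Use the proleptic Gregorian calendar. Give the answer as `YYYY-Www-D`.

The weekday is Monday (ISO weekday 1).
That Monday belongs to ISO week 9 of ISO year 1912.

1912-W09-1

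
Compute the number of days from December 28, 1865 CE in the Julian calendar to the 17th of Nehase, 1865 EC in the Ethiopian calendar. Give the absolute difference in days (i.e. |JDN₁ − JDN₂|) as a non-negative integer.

2782

JDN of the first date = 2402611.
JDN of the second date = 2405393.
|2405393 − 2402611| = 2782.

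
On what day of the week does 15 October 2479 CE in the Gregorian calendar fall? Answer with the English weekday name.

Sunday

Since JDN mod 7 = 6 (0 = Monday), the day is Sunday.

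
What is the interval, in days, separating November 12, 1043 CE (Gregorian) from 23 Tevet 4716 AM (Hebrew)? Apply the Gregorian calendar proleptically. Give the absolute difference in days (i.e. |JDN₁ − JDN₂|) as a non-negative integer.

32078

JDN of the first date = 2102323.
JDN of the second date = 2070245.
|2070245 − 2102323| = 32078.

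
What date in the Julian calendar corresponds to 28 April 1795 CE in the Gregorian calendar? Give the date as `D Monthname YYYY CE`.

The Julian–Gregorian offset here is 11 days (Julian trailing).
28 April 1795 Gregorian − 11 days → 17 April 1795 Julian.

17 April 1795 CE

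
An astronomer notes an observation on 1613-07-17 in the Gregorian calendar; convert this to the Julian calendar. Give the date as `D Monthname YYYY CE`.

7 July 1613 CE

The Julian–Gregorian offset here is 10 days (Julian trailing).
17 July 1613 Gregorian − 10 days → 7 July 1613 Julian.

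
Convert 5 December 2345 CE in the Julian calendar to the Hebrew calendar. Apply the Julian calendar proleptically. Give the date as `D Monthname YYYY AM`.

The source date corresponds to 21 December 2345 in the Gregorian calendar (JDN 2577908).
That day falls on 25 Kislev 6106 AM in the Hebrew calendar.

25 Kislev 6106 AM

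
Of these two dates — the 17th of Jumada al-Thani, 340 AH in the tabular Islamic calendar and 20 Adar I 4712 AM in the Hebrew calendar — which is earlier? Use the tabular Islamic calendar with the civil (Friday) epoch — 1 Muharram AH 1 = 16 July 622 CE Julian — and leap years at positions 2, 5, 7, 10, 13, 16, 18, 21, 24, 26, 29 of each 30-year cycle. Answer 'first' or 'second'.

Converting both to JDN: 2068734 vs 2068825; the smaller is the first.

first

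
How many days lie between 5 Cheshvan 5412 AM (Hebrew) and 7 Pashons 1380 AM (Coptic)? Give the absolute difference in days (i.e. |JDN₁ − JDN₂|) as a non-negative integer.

JDN of the first date = 2324368.
JDN of the second date = 2328956.
|2328956 − 2324368| = 4588.

4588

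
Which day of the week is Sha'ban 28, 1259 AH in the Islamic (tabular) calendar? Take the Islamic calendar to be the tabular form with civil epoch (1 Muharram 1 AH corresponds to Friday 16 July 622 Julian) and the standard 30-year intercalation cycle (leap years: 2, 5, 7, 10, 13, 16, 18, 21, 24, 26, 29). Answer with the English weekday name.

This is JDN 2394467 (23 September 1843 Gregorian).
2394467 ≡ 5 (mod 7); counting from Monday = 0 gives Saturday.

Saturday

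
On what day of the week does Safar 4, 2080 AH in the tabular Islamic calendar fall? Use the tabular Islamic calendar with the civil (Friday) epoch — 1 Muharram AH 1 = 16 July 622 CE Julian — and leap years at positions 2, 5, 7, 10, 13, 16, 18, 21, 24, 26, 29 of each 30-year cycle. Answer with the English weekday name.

Tuesday

Equivalently 24 September 2639 Gregorian, JDN 2685201.
Since JDN mod 7 = 1 (0 = Monday), the day is Tuesday.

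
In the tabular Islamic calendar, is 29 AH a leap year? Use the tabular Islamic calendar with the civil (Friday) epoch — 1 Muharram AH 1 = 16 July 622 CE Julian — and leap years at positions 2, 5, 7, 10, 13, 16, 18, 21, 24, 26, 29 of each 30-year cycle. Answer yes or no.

Year 29 AH is year 29 of its 30-year cycle; leap positions are 2, 5, 7, 10, 13, 16, 18, 21, 24, 26, 29, so it is a leap year (355 days).

yes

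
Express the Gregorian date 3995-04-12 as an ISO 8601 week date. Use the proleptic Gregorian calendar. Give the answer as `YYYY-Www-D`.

The weekday is Wednesday (ISO weekday 3).
That Wednesday belongs to ISO week 15 of ISO year 3995.

3995-W15-3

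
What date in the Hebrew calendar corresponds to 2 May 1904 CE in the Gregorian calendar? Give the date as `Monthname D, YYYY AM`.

Iyar 17, 5664 AM

Julian Day Number of the source date = 2416603.
Converting JDN 2416603 to the Hebrew calendar gives 17 Iyar 5664 AM.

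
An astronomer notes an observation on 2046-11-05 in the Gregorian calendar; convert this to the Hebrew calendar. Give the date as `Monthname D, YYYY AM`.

Julian Day Number of the source date = 2468655.
Converting JDN 2468655 to the Hebrew calendar gives 6 Cheshvan 5807 AM.

Cheshvan 6, 5807 AM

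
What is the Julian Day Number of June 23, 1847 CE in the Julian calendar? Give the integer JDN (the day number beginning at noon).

In the Gregorian calendar the same day is 5 July 1847.
JDN 2451545 is 1 January 2000 CE (Gregorian); the target day is −55697 days from there, so JDN = 2395848.

2395848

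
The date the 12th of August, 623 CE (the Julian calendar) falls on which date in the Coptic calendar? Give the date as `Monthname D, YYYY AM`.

The source date corresponds to 15 August 623 in the proleptic Gregorian calendar (JDN 1948832).
That day falls on 19 Mesori 339 AM in the Coptic calendar.

Mesori 19, 339 AM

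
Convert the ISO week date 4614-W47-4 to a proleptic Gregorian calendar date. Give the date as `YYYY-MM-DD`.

ISO week 1 of 4614 is the week containing the first Thursday of 4614.
Week 47, day 4 (Thursday) lands on 4614-11-24.

4614-11-24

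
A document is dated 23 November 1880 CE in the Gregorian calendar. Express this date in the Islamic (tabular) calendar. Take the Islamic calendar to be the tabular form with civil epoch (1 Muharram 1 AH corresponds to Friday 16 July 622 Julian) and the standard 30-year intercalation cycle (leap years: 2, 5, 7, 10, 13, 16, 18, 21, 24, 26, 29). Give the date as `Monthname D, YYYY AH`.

Both dates share Julian Day Number 2408043; in the tabular Islamic calendar that is 20 Dhu al-Hijjah 1297 AH.

Dhu al-Hijjah 20, 1297 AH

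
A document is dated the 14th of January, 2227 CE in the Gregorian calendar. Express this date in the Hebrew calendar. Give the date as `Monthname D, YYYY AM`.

Julian Day Number of the source date = 2534468.
Converting JDN 2534468 to the Hebrew calendar gives 24 Tevet 5987 AM.

Tevet 24, 5987 AM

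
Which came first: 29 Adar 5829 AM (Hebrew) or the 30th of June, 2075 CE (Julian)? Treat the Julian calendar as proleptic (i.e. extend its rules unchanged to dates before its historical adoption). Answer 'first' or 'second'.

Converting both to JDN: 2476828 vs 2479132; the smaller is the first.

first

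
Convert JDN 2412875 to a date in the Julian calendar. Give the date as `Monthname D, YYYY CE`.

February 3, 1894 CE

JDN 2412875 is 15 February 1894 in the Gregorian calendar.
In the Julian calendar that day is February 3, 1894 CE.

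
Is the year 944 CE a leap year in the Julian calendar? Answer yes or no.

944 mod 4 = 0, so it is a leap year in the Julian calendar.

yes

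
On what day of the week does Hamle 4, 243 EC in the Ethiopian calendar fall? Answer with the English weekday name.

Equivalently 28 June 251 Gregorian, JDN 1812914.
JDN 1812914 mod 7 = 5, and JDN 0 was a Monday, so this is a Saturday.

Saturday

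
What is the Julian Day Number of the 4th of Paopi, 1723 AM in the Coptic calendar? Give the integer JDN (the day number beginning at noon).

Equivalently 14 October 2006 (Gregorian).
JDN 2299161 is 15 October 1582 CE (Gregorian); the target day is +154862 days from there, so JDN = 2454023.

2454023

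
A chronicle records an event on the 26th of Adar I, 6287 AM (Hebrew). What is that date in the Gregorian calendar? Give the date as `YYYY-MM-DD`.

2527-02-28

Julian Day Number of the source date = 2644086.
Converting JDN 2644086 to the Gregorian calendar gives 28 February 2527 CE.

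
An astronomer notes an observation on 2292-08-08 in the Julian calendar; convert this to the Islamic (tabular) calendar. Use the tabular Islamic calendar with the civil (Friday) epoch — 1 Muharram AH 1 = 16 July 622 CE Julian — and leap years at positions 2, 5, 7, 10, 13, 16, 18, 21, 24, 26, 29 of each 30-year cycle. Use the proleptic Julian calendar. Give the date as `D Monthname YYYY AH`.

Julian Day Number of the source date = 2558431.
Converting JDN 2558431 to the tabular Islamic calendar gives 9 Jumada al-Awwal 1722 AH.

9 Jumada al-Awwal 1722 AH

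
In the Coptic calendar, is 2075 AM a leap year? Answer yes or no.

2075 mod 4 = 3; in the Coptic calendar a year is leap when year mod 4 = 3, so it is a leap year.

yes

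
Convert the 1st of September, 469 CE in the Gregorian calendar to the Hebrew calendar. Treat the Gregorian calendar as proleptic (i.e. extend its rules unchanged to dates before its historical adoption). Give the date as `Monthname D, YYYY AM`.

Both dates share Julian Day Number 1892603; in the Hebrew calendar that is 8 Elul 4229 AM.

Elul 8, 4229 AM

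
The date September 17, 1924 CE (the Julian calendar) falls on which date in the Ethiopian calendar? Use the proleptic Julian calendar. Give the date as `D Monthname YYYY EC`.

Both dates share Julian Day Number 2424059; in the Ethiopian calendar that is 20 Meskerem 1917 EC.

20 Meskerem 1917 EC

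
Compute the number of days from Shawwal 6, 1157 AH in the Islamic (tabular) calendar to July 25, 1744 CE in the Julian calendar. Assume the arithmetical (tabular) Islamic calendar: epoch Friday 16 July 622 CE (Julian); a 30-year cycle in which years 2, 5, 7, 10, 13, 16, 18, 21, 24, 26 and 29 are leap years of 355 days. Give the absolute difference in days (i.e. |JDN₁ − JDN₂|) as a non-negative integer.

First date → JDN 2358359; second date → JDN 2358260.
The interval is |2358359 − 2358260| = 99 days.

99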